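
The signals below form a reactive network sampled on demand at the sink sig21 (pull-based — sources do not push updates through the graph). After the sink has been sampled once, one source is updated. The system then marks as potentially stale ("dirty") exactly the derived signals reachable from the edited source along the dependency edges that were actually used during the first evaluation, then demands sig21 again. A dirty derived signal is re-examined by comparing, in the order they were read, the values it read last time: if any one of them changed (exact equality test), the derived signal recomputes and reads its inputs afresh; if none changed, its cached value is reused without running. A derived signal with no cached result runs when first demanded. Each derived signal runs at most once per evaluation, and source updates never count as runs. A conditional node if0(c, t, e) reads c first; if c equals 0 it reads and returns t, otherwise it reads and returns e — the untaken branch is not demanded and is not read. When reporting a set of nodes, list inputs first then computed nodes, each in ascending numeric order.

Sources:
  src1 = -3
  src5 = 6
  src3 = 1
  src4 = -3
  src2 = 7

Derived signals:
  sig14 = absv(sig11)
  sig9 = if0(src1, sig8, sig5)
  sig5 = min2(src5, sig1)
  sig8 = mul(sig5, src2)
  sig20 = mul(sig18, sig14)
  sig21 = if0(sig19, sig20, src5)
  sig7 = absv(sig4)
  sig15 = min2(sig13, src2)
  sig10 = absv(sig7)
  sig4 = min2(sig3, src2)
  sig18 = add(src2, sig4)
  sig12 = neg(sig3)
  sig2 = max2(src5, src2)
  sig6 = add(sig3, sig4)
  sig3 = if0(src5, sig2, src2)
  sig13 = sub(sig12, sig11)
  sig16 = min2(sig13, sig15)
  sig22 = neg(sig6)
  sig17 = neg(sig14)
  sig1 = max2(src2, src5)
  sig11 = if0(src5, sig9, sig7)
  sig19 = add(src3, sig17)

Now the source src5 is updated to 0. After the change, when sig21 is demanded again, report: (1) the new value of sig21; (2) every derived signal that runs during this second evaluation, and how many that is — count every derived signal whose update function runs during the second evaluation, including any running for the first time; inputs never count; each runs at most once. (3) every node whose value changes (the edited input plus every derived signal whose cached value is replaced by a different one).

sig21 now evaluates to 0.
Run set: sig1, sig5, sig9, sig11, sig14, sig17, sig19, sig21 (8 run).
Changed values: src5, sig11, sig14, sig17, sig19, sig21.
The important point: the flipped condition redirects demand; sig3, sig4, sig7 are left stale, never re-checked.

Initial pass — values computed on the first demand:
  sig3 = if0(src5=6 -> else branch src2) = 7
  sig4 = min2(7, 7) = 7
  sig7 = absv(7) = 7
  sig11 = if0(src5=6 -> else branch sig7) = 7
  sig14 = absv(7) = 7
  sig17 = neg(7) = -7
  sig19 = add(1, -7) = -6
  sig21 = if0(sig19=-6 -> else branch src5) = 6

Second demand — change propagation:
  sig1: newly demanded (no cache) — executes and yields 7.
  sig3: dirty yet unreached — the second evaluation never asks for it.
  sig4: dirty yet unreached — the second evaluation never asks for it.
  sig5: newly demanded (no cache) — executes and yields 0.
  sig7: dirty yet unreached — the second evaluation never asks for it.
  sig9: newly demanded (no cache) — executes and yields 0.
  sig11: re-runs because src5 6->0; new result 0.
  sig14: re-runs because sig11 7->0; new result 0.
  sig17: re-runs because sig14 7->0; new result 0.
  sig19: re-runs because sig17 -7->0; new result 1.
  sig21: re-runs because sig19 -6->1; src5 6->0; new result 0.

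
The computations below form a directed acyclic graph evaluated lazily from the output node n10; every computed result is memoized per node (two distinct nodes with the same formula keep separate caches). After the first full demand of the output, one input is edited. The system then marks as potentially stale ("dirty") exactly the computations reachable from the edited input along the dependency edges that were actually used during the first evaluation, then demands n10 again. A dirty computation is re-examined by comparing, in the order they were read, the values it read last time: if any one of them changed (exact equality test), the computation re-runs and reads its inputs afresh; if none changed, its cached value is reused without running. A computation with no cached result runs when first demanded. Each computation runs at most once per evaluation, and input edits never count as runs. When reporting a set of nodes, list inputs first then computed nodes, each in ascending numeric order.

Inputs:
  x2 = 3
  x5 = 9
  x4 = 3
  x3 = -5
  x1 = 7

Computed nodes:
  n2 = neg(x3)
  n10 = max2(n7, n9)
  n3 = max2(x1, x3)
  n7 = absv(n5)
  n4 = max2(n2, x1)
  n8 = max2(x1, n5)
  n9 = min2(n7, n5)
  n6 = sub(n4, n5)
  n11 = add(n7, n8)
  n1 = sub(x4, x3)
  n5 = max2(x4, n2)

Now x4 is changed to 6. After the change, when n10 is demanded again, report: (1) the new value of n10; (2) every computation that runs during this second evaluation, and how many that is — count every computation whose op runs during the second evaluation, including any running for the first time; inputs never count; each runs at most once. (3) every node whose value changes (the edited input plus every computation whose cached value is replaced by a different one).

Demanding n10 again yields 6.
4 computations run: n5, n7, n9, n10.
The nodes whose values change: x4, n5, n7, n9, n10.

First demand of the output computes:
  n2 = neg(-5) = 5
  n5 = max2(3, 5) = 5
  n7 = absv(5) = 5
  n9 = min2(5, 5) = 5
  n10 = max2(5, 5) = 5

After the edit, cleaning proceeds:
  n5: a read changed (x4 3->6) — executes, giving 6.
  n7: a read changed (n5 5->6) — executes, giving 6.
  n9: a read changed (n7 5->6; n5 5->6) — executes, giving 6.
  n10: a read changed (n7 5->6; n9 5->6) — executes, giving 6.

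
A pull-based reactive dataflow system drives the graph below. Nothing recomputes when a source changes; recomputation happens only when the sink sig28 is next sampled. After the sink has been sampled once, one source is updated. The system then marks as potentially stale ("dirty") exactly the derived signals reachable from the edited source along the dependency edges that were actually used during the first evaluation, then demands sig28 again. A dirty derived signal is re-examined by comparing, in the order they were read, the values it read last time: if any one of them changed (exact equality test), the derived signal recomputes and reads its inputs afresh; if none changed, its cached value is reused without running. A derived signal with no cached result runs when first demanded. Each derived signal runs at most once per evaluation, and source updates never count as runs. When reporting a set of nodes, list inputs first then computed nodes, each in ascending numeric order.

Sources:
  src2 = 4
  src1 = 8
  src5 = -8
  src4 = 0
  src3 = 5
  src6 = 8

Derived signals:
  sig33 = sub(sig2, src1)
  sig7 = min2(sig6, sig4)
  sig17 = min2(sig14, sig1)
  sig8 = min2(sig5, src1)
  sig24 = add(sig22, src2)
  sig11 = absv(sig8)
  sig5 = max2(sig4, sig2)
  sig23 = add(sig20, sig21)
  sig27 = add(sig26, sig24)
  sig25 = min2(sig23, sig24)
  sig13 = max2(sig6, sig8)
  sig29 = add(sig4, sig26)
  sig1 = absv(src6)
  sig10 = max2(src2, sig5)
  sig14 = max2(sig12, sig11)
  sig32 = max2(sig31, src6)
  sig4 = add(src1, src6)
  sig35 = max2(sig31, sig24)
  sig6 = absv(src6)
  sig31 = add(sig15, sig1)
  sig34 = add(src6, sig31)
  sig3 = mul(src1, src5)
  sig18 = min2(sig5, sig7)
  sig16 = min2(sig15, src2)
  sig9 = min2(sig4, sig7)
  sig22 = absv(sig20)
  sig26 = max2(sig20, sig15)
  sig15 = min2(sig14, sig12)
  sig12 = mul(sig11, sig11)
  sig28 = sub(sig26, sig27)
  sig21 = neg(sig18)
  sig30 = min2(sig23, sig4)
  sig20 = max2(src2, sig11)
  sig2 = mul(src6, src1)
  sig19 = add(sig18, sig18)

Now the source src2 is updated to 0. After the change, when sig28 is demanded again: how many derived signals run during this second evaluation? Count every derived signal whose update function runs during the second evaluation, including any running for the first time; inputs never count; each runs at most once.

Derived signals that run: sig20, sig24, sig27, sig28 — 4 in total.
Key observation: the cutoff stops propagation at sig22 — its inputs' values are unchanged, so it reuses its cache.

First evaluation (everything demanded from the output):
  sig2 = mul(8, 8) = 64
  sig4 = add(8, 8) = 16
  sig5 = max2(16, 64) = 64
  sig8 = min2(64, 8) = 8
  sig11 = absv(8) = 8
  sig12 = mul(8, 8) = 64
  sig14 = max2(64, 8) = 64
  sig15 = min2(64, 64) = 64
  sig20 = max2(4, 8) = 8
  sig22 = absv(8) = 8
  sig24 = add(8, 4) = 12
  sig26 = max2(8, 64) = 64
  sig27 = add(64, 12) = 76
  sig28 = sub(64, 76) = -12

Propagation after the edit:
  sig20: runs — src2 4->0; result 8 (same value as before).
  sig22: checked — values it read are unchanged (sig20 unchanged); reused cached 8 without running.
  sig24: runs — src2 4->0; result 8.
  sig26: checked — values it read are unchanged (sig20 unchanged, sig15 unchanged); reused cached 64 without running.
  sig27: runs — sig24 12->8; result 72.
  sig28: runs — sig27 76->72; result -8.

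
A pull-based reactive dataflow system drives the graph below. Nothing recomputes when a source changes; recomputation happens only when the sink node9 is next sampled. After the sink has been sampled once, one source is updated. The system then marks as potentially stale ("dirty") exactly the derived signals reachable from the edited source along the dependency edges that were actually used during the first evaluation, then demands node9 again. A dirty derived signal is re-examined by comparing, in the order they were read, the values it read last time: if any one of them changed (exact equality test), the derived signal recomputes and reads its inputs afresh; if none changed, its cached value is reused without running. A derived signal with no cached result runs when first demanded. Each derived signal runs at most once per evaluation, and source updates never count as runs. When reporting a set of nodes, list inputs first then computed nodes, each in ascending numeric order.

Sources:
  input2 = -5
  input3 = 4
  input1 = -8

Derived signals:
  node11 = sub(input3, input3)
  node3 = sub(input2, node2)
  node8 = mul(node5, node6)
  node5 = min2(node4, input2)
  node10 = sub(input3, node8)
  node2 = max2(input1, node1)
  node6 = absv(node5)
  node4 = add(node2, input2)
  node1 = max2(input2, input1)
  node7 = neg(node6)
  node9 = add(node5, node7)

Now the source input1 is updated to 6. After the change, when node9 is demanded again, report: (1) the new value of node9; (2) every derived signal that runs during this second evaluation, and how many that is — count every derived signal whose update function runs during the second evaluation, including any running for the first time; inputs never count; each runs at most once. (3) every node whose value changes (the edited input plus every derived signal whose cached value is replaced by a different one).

New value of node9: -10.
Derived signals that run: node1, node2, node4, node5, node6, node7, node9 — 7 in total.
Values that change: input1, node1, node2, node4, node5, node6, node7, node9.

First evaluation (everything demanded from the output):
  node1 = max2(-5, -8) = -5
  node2 = max2(-8, -5) = -5
  node4 = add(-5, -5) = -10
  node5 = min2(-10, -5) = -10
  node6 = absv(-10) = 10
  node7 = neg(10) = -10
  node9 = add(-10, -10) = -20

Propagation after the edit:
  node1: runs — input1 -8->6; result 6.
  node2: runs — input1 -8->6; node1 -5->6; result 6.
  node4: runs — node2 -5->6; result 1.
  node5: runs — node4 -10->1; result -5.
  node6: runs — node5 -10->-5; result 5.
  node7: runs — node6 10->5; result -5.
  node9: runs — node5 -10->-5; node7 -10->-5; result -10.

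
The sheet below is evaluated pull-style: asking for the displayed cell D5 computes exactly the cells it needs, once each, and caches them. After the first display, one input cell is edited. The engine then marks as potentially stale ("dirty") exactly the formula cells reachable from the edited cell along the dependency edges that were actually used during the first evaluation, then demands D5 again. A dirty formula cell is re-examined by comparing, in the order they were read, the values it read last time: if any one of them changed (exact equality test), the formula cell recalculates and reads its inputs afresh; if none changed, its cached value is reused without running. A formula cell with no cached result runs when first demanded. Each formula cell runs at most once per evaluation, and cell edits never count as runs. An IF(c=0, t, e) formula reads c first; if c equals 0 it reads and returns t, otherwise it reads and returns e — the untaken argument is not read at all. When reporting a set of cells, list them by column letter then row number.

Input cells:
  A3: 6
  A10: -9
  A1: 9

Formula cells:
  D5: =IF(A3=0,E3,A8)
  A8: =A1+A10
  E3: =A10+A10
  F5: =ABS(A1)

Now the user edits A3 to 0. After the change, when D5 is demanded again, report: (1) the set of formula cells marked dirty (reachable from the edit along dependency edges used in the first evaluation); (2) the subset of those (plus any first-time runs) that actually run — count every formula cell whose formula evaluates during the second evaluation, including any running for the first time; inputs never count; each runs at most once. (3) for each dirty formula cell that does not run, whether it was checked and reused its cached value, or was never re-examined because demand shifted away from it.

The edit dirties: D5.
2 formula cells run: D5, E3.
No dirty formula cell escaped a run.
Note the branch switch — E3 had no cache and runs now for the first time.

First demand of the output computes:
  A8 = 9 + -9 = 0
  D5 = IF(A3=0: A3=6 -> else branch A8) = 0

After the edit, cleaning proceeds:
  E3: had never run; runs now, result -18.
  D5: a read changed (A3 6->0) — executes, giving -18.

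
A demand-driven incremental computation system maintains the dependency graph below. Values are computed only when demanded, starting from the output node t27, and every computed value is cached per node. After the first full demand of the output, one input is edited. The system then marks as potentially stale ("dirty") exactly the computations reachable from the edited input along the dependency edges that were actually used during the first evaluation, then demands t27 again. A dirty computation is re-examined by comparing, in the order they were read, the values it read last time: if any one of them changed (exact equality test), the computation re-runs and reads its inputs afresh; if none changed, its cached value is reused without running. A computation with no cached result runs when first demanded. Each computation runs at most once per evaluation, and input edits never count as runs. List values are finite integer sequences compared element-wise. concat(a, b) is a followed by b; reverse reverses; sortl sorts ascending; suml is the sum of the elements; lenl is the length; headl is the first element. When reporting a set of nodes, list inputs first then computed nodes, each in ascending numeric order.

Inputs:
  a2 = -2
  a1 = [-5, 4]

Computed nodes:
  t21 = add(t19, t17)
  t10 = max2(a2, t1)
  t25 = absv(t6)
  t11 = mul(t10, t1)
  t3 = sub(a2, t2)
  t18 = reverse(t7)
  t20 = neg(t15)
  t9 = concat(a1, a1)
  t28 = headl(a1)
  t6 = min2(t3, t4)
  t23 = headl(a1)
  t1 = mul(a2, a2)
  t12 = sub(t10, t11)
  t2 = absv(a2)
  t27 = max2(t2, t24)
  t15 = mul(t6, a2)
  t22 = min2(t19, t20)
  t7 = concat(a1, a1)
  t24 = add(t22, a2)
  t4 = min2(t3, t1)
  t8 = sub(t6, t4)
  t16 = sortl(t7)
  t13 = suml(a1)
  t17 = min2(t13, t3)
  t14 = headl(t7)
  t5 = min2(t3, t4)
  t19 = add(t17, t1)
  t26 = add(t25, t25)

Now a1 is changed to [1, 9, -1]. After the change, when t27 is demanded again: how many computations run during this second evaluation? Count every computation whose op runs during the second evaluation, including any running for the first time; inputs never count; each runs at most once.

Computations that run: t13, t17 — 2 in total.
Key observation: the change is absorbed at t17 — it re-runs but produces the same value, and the output's value is unchanged.

First evaluation (everything demanded from the output):
  t1 = mul(-2, -2) = 4
  t2 = absv(-2) = 2
  t3 = sub(-2, 2) = -4
  t4 = min2(-4, 4) = -4
  t6 = min2(-4, -4) = -4
  t13 = suml([-5, 4]) = -1
  t15 = mul(-4, -2) = 8
  t17 = min2(-1, -4) = -4
  t19 = add(-4, 4) = 0
  t20 = neg(8) = -8
  t22 = min2(0, -8) = -8
  t24 = add(-8, -2) = -10
  t27 = max2(2, -10) = 2

Propagation after the edit:
  t13: runs — a1 [-5, 4]->[1, 9, -1]; result 9.
  t17: runs — t13 -1->9; result -4 (same value as before).
  t19: checked — values it read are unchanged (t17 unchanged, t1 unchanged); reused cached 0 without running.
  t22: checked — values it read are unchanged (t19 unchanged, t20 unchanged); reused cached -8 without running.
  t24: checked — values it read are unchanged (t22 unchanged, a2 unchanged); reused cached -10 without running.
  t27: checked — values it read are unchanged (t2 unchanged, t24 unchanged); reused cached 2 without running.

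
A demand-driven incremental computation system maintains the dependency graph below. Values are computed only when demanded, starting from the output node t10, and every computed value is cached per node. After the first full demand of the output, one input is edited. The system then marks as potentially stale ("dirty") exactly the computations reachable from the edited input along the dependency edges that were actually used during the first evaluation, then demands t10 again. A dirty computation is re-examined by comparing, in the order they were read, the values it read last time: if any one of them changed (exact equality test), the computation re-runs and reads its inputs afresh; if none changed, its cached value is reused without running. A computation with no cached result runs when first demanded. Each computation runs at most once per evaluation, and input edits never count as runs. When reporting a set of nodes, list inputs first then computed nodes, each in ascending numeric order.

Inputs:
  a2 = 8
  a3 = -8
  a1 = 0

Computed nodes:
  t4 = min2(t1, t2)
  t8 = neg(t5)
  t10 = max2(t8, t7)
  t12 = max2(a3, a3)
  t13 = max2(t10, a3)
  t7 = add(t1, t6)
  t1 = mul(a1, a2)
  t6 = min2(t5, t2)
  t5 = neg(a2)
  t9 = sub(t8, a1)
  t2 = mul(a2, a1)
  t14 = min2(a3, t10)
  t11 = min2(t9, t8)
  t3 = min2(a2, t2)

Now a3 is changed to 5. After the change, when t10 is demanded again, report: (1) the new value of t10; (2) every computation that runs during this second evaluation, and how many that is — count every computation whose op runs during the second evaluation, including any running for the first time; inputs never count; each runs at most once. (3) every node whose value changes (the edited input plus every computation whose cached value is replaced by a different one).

First evaluation (everything demanded from the output):
  t1 = mul(0, 8) = 0
  t2 = mul(8, 0) = 0
  t5 = neg(8) = -8
  t6 = min2(-8, 0) = -8
  t7 = add(0, -8) = -8
  t8 = neg(-8) = 8
  t10 = max2(8, -8) = 8

Propagation after the edit:
  a3 feeds no computation that the output demands — nothing is marked dirty and nothing runs.

Key observation: a3 is never demanded by the output, so the edit triggers no recomputation at all.

New value of t10: 8.
Computations that run: none — 0 in total.
Values that change: a3.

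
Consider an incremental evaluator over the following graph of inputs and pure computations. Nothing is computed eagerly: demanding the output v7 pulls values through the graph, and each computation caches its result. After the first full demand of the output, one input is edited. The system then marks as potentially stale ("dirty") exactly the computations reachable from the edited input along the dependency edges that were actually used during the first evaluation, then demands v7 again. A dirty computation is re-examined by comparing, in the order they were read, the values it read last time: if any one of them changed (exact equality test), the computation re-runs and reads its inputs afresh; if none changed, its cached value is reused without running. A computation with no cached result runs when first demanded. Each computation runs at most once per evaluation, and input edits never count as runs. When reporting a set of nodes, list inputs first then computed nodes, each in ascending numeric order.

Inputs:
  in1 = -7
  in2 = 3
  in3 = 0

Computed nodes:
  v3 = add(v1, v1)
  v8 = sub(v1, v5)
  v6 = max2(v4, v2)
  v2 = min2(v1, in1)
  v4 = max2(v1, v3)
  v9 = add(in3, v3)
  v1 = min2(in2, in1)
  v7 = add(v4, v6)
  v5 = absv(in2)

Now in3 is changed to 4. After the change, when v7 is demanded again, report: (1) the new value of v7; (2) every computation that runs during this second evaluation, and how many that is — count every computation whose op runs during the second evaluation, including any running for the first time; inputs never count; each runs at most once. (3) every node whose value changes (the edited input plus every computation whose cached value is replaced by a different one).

v7 now evaluates to -14.
Run set: none (0 run).
Changed values: in3.
The important point: nothing the output needs ever reads in3, so the edit is invisible to it.

Initial pass — values computed on the first demand:
  v1 = min2(3, -7) = -7
  v2 = min2(-7, -7) = -7
  v3 = add(-7, -7) = -14
  v4 = max2(-7, -14) = -7
  v6 = max2(-7, -7) = -7
  v7 = add(-7, -7) = -14

Second demand — change propagation:
  no demanded computation ever read in3, so the edit dirties nothing and nothing runs.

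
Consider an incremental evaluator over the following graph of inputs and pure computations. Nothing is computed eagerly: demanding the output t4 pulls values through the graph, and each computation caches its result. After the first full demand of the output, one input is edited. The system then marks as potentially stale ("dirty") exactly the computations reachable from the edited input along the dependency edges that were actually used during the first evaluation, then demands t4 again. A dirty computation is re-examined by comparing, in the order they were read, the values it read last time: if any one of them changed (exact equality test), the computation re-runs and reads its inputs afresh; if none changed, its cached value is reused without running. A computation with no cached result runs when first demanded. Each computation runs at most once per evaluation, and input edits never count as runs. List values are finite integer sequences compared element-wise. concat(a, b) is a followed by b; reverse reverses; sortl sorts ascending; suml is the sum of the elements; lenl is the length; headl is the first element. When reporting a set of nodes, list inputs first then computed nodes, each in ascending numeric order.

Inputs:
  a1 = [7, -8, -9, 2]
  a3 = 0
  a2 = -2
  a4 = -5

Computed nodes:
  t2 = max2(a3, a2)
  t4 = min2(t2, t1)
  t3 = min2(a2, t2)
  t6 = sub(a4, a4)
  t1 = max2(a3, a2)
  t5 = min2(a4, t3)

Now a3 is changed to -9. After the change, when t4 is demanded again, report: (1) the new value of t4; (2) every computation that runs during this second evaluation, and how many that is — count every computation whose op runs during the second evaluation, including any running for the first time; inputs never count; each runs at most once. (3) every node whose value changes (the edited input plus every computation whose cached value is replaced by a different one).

t4 now evaluates to -2.
Run set: t1, t2, t4 (3 run).
Changed values: a3, t1, t2, t4.

Initial pass — values computed on the first demand:
  t1 = max2(0, -2) = 0
  t2 = max2(0, -2) = 0
  t4 = min2(0, 0) = 0

Second demand — change propagation:
  t1: re-runs because a3 0->-9; new result -2.
  t2: re-runs because a3 0->-9; new result -2.
  t4: re-runs because t2 0->-2; t1 0->-2; new result -2.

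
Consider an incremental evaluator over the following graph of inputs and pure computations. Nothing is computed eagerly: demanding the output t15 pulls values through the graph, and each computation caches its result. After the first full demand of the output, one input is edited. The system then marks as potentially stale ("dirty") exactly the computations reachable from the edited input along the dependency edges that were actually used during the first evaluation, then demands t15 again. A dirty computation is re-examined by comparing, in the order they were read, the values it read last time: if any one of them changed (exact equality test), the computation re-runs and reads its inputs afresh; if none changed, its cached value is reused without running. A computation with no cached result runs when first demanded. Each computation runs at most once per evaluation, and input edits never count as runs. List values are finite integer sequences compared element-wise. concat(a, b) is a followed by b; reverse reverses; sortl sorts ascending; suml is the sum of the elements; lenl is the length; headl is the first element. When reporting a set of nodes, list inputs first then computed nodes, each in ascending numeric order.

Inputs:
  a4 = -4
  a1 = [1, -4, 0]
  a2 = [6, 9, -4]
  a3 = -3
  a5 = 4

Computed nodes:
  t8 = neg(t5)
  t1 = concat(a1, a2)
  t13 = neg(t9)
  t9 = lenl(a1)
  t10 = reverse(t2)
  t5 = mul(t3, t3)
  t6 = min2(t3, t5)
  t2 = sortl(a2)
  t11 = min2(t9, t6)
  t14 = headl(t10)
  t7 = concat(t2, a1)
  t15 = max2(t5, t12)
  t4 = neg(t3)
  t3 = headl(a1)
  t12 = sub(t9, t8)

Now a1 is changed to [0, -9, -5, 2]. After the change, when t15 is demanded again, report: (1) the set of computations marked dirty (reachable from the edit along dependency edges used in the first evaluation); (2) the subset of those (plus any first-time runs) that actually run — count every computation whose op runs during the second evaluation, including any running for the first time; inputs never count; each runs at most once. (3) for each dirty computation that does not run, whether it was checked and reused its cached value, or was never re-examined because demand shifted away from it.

Initial pass — values computed on the first demand:
  t3 = headl([1, -4, 0]) = 1
  t5 = mul(1, 1) = 1
  t8 = neg(1) = -1
  t9 = lenl([1, -4, 0]) = 3
  t12 = sub(3, -1) = 4
  t15 = max2(1, 4) = 4

Second demand — change propagation:
  t3: re-runs because a1 [1, -4, 0]->[0, -9, -5, 2]; new result 0.
  t5: re-runs because t3 1->0; t3 1->0; new result 0.
  t8: re-runs because t5 1->0; new result 0.
  t9: re-runs because a1 [1, -4, 0]->[0, -9, -5, 2]; new result 4.
  t12: re-runs because t9 3->4; t8 -1->0; new result 4 (unchanged).
  t15: re-runs because t5 1->0; new result 4 (unchanged).

Dirty set: t3, t5, t8, t9, t12, t15.
Run set: t3, t5, t8, t9, t12, t15 (6 run).
All dirty computations ended up running.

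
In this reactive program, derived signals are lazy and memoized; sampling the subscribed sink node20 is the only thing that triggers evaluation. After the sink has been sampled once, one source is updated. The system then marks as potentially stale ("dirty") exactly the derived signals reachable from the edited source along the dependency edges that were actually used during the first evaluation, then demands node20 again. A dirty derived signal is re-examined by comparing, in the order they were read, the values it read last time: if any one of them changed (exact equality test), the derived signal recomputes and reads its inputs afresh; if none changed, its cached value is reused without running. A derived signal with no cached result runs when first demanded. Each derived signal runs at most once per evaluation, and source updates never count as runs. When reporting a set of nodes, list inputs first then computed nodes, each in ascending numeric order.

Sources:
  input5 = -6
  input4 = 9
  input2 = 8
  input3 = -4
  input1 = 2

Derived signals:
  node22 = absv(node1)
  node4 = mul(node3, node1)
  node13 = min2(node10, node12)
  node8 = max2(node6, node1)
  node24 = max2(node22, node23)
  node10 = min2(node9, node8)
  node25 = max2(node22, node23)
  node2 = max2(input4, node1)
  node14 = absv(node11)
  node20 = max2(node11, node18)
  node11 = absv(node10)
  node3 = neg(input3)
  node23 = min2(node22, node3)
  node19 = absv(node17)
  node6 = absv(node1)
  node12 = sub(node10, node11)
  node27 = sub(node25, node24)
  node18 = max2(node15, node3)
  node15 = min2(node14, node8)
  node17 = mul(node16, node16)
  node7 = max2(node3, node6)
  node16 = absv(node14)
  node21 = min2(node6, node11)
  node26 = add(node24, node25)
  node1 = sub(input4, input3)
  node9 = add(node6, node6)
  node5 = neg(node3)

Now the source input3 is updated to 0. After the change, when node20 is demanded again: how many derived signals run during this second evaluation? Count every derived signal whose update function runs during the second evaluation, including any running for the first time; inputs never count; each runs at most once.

First demand of the output computes:
  node1 = sub(9, -4) = 13
  node3 = neg(-4) = 4
  node6 = absv(13) = 13
  node8 = max2(13, 13) = 13
  node9 = add(13, 13) = 26
  node10 = min2(26, 13) = 13
  node11 = absv(13) = 13
  node14 = absv(13) = 13
  node15 = min2(13, 13) = 13
  node18 = max2(13, 4) = 13
  node20 = max2(13, 13) = 13

After the edit, cleaning proceeds:
  node1: a read changed (input3 -4->0) — executes, giving 9.
  node3: a read changed (input3 -4->0) — executes, giving 0.
  node6: a read changed (node1 13->9) — executes, giving 9.
  node8: a read changed (node6 13->9; node1 13->9) — executes, giving 9.
  node9: a read changed (node6 13->9; node6 13->9) — executes, giving 18.
  node10: a read changed (node9 26->18; node8 13->9) — executes, giving 9.
  node11: a read changed (node10 13->9) — executes, giving 9.
  node14: a read changed (node11 13->9) — executes, giving 9.
  node15: a read changed (node14 13->9; node8 13->9) — executes, giving 9.
  node18: a read changed (node15 13->9; node3 4->0) — executes, giving 9.
  node20: a read changed (node11 13->9; node18 13->9) — executes, giving 9.

11 derived signals run: node1, node3, node6, node8, node9, node10, node11, node14, node15, node18, node20.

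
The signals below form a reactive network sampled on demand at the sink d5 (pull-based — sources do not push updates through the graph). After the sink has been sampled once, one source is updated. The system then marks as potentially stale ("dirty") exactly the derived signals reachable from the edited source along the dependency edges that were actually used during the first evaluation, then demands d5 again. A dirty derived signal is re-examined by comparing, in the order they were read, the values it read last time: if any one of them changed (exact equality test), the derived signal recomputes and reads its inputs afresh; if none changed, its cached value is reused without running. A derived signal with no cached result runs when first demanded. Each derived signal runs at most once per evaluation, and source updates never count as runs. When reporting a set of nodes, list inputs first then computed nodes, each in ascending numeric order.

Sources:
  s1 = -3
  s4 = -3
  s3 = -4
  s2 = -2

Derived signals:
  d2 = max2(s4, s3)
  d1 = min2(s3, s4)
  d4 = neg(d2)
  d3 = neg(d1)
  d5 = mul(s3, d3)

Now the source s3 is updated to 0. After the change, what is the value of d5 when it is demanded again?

d5 now evaluates to 0.

Initial pass — values computed on the first demand:
  d1 = min2(-4, -3) = -4
  d3 = neg(-4) = 4
  d5 = mul(-4, 4) = -16

Second demand — change propagation:
  d1: re-runs because s3 -4->0; new result -3.
  d3: re-runs because d1 -4->-3; new result 3.
  d5: re-runs because s3 -4->0; d3 4->3; new result 0.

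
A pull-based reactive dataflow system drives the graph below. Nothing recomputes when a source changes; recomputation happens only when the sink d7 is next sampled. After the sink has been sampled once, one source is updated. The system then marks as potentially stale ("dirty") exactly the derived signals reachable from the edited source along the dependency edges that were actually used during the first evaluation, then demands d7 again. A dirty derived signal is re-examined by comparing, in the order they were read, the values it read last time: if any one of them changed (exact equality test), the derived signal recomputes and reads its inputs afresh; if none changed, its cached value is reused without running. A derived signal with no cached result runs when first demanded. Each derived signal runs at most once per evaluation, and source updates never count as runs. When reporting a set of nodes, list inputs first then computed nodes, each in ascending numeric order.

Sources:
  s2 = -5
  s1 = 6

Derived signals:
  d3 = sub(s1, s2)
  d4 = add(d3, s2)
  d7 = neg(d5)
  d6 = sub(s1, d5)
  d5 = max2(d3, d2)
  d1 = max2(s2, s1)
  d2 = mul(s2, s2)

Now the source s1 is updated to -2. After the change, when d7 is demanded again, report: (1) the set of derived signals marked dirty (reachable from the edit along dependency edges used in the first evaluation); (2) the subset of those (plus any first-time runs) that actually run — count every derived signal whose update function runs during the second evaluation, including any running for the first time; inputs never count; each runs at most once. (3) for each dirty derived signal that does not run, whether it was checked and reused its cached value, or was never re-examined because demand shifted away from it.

Marked dirty: d3, d5, d7.
Derived signals that run: d3, d5 — 2 in total.
Checked but reused from cache: d7.
Key observation: the change is absorbed at d5 — it re-runs but produces the same value, and the output's value is unchanged.

First evaluation (everything demanded from the output):
  d2 = mul(-5, -5) = 25
  d3 = sub(6, -5) = 11
  d5 = max2(11, 25) = 25
  d7 = neg(25) = -25

Propagation after the edit:
  d3: runs — s1 6->-2; result 3.
  d5: runs — d3 11->3; result 25 (same value as before).
  d7: checked — values it read are unchanged (d5 unchanged); reused cached -25 without running.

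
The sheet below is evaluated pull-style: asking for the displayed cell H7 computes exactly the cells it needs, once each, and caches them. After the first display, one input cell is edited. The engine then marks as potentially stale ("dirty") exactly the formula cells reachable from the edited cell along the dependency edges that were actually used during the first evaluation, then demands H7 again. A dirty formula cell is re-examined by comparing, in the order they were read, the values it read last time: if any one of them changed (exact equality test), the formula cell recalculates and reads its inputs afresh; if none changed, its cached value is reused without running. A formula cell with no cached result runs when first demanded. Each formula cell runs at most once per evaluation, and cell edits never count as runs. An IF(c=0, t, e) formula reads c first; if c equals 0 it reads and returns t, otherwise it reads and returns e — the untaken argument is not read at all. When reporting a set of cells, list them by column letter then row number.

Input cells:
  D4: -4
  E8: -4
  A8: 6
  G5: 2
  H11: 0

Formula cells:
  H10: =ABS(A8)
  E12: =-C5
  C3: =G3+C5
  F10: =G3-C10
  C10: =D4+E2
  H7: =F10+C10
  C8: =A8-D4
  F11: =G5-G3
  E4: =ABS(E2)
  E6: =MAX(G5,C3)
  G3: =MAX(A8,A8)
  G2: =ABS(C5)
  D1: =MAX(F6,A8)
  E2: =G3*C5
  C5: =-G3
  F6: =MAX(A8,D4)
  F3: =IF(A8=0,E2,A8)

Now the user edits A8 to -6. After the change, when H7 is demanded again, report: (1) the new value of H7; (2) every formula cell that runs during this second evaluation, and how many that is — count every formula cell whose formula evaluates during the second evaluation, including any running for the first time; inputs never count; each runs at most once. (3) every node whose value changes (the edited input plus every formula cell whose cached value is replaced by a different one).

Demanding H7 again yields -6.
5 formula cells run: C5, E2, F10, G3, H7.
The nodes whose values change: A8, C5, F10, G3, H7.
Note where the cutoff bites: C10 is checked, finds nothing changed, and keeps its cache.

First demand of the output computes:
  G3 = MAX(6, 6) = 6
  C5 = -(6) = -6
  E2 = 6 * -6 = -36
  C10 = -4 + -36 = -40
  F10 = 6 - -40 = 46
  H7 = 46 + -40 = 6

After the edit, cleaning proceeds:
  G3: a read changed (A8 6->-6; A8 6->-6) — executes, giving -6.
  C5: a read changed (G3 6->-6) — executes, giving 6.
  E2: a read changed (G3 6->-6; C5 -6->6) — executes, giving -36 — identical to its old value.
  C10: dirty, but its reads are unchanged (D4 unchanged, E2 unchanged); cached -40 stands.
  F10: a read changed (G3 6->-6) — executes, giving 34.
  H7: a read changed (F10 46->34) — executes, giving -6.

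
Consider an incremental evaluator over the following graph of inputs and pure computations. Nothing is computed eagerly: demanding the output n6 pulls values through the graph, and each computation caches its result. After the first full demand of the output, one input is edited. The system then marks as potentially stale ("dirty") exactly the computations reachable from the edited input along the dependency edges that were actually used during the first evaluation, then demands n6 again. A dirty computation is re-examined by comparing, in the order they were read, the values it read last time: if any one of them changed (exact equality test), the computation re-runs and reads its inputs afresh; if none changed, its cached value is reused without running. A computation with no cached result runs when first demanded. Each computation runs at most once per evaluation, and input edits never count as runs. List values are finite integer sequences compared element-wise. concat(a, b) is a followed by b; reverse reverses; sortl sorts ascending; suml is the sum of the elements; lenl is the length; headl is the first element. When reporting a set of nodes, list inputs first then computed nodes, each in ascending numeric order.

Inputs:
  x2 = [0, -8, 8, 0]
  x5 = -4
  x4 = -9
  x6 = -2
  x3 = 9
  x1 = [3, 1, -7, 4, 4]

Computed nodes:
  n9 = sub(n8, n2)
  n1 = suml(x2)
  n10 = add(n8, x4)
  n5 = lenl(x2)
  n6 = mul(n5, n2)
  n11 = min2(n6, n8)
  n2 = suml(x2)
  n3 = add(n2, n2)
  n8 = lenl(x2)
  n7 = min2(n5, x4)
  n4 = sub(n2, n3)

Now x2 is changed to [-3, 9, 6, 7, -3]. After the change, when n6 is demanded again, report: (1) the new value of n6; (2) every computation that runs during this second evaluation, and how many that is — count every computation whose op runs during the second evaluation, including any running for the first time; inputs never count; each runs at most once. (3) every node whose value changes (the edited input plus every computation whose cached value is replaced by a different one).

n6 now evaluates to 80.
Run set: n2, n5, n6 (3 run).
Changed values: x2, n2, n5, n6.

Initial pass — values computed on the first demand:
  n2 = suml([0, -8, 8, 0]) = 0
  n5 = lenl([0, -8, 8, 0]) = 4
  n6 = mul(4, 0) = 0

Second demand — change propagation:
  n2: re-runs because x2 [0, -8, 8, 0]->[-3, 9, 6, 7, -3]; new result 16.
  n5: re-runs because x2 [0, -8, 8, 0]->[-3, 9, 6, 7, -3]; new result 5.
  n6: re-runs because n5 4->5; n2 0->16; new result 80.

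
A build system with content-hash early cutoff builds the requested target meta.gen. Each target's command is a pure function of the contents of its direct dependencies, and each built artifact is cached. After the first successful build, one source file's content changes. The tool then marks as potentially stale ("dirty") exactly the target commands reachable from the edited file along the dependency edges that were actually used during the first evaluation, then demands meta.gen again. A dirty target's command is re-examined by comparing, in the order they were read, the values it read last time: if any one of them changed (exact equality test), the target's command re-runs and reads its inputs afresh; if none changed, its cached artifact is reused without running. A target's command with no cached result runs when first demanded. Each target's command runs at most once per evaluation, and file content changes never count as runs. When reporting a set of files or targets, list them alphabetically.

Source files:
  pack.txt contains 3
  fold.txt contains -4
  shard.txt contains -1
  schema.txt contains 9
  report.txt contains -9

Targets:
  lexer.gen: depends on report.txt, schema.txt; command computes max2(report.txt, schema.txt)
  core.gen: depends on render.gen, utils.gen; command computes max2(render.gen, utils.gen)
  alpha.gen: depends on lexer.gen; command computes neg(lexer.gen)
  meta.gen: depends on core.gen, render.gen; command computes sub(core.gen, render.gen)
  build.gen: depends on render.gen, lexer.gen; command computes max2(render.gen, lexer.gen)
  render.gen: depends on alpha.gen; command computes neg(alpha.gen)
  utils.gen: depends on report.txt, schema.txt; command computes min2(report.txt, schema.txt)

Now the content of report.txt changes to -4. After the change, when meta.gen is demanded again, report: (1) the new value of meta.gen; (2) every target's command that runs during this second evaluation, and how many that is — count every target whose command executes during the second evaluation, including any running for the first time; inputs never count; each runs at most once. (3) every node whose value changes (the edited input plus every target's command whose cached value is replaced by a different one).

New value of meta.gen: 0.
Target commands that run: core.gen, lexer.gen, utils.gen — 3 in total.
Values that change: report.txt, utils.gen.
Key observation: the cutoff stops propagation at alpha.gen — its inputs' values are unchanged, so it reuses its cache.

First evaluation (everything demanded from the output):
  lexer.gen = max2(-9, 9) = 9
  alpha.gen = neg(9) = -9
  render.gen = neg(-9) = 9
  utils.gen = min2(-9, 9) = -9
  core.gen = max2(9, -9) = 9
  meta.gen = sub(9, 9) = 0

Propagation after the edit:
  lexer.gen: runs — report.txt -9->-4; result 9 (same value as before).
  alpha.gen: checked — values it read are unchanged (lexer.gen unchanged); reused cached -9 without running.
  render.gen: checked — values it read are unchanged (alpha.gen unchanged); reused cached 9 without running.
  utils.gen: runs — report.txt -9->-4; result -4.
  core.gen: runs — utils.gen -9->-4; result 9 (same value as before).
  meta.gen: checked — values it read are unchanged (core.gen unchanged, render.gen unchanged); reused cached 0 without running.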